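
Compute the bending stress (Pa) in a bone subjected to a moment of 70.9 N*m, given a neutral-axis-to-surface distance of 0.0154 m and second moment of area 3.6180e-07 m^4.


sigma = M * c / I
sigma = 70.9 * 0.0154 / 3.6180e-07
M * c = 1.0919
sigma = 3.0179e+06


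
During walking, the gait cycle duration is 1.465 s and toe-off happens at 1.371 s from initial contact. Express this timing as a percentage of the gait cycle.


pct = (event_time / cycle_time) * 100
pct = (1.371 / 1.465) * 100
ratio = 0.9358
pct = 93.5836


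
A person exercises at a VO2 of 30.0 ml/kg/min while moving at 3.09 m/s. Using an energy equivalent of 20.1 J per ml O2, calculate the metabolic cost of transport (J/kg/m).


Power per kg = VO2 * 20.1 / 60
Power per kg = 30.0 * 20.1 / 60 = 10.0500 W/kg
Cost = power_per_kg / speed
Cost = 10.0500 / 3.09
Cost = 3.2524


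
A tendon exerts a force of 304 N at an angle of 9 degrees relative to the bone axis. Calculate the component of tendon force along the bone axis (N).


F_eff = F_tendon * cos(theta)
theta = 9 deg = 0.1571 rad
cos(theta) = 0.9877
F_eff = 304 * 0.9877
F_eff = 300.2573


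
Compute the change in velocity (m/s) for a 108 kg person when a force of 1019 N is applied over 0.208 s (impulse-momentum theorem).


J = F * dt = 1019 * 0.208 = 211.9520 N*s
delta_v = J / m
delta_v = 211.9520 / 108
delta_v = 1.9625


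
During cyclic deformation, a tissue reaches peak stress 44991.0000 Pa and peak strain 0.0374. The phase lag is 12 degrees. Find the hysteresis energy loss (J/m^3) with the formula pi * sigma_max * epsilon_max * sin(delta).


E_loss = pi * sigma_max * epsilon_max * sin(delta)
delta = 12 deg = 0.2094 rad
sin(delta) = 0.2079
E_loss = pi * 44991.0000 * 0.0374 * 0.2079
E_loss = 1099.0717


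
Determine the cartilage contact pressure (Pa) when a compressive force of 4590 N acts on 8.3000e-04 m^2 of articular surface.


P = F / A
P = 4590 / 8.3000e-04
P = 5.5301e+06


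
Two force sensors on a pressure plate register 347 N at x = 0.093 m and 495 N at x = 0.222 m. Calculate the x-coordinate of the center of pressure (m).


COP_x = (F1*x1 + F2*x2) / (F1 + F2)
COP_x = (347*0.093 + 495*0.222) / (347 + 495)
Numerator = 142.1610
Denominator = 842
COP_x = 0.1688


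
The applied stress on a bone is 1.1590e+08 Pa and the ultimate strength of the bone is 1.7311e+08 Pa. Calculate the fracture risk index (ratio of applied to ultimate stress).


FRI = applied / ultimate
FRI = 1.1590e+08 / 1.7311e+08
FRI = 0.6695


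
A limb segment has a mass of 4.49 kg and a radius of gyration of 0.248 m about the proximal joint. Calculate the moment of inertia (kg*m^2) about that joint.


I = m * k^2
I = 4.49 * 0.248^2
k^2 = 0.0615
I = 0.2762


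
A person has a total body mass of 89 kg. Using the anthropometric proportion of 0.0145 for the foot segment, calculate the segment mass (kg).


m_segment = body_mass * fraction
m_segment = 89 * 0.0145
m_segment = 1.2905


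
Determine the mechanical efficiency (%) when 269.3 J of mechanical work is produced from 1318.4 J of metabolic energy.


eta = (W_mech / E_meta) * 100
eta = (269.3 / 1318.4) * 100
ratio = 0.2043
eta = 20.4263


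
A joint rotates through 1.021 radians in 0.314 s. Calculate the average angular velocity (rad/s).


omega = delta_theta / delta_t
omega = 1.021 / 0.314
omega = 3.2516


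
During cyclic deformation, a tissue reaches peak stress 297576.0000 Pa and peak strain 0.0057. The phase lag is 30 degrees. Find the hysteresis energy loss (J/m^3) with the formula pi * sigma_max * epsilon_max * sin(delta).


E_loss = pi * sigma_max * epsilon_max * sin(delta)
delta = 30 deg = 0.5236 rad
sin(delta) = 0.5000
E_loss = pi * 297576.0000 * 0.0057 * 0.5000
E_loss = 2664.3583


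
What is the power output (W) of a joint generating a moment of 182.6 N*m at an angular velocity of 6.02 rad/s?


P = M * omega
P = 182.6 * 6.02
P = 1099.2520


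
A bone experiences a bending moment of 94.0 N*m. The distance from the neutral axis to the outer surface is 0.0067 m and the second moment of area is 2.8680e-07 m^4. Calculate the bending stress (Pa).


sigma = M * c / I
sigma = 94.0 * 0.0067 / 2.8680e-07
M * c = 0.6298
sigma = 2.1960e+06


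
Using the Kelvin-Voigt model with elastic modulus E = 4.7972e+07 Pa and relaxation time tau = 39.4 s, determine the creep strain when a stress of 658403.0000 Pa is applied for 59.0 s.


epsilon(t) = (sigma/E) * (1 - exp(-t/tau))
sigma/E = 658403.0000 / 4.7972e+07 = 0.0137
exp(-t/tau) = exp(-59.0 / 39.4) = 0.2237
epsilon = 0.0137 * (1 - 0.2237)
epsilon = 0.0107


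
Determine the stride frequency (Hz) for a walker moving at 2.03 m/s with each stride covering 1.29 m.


f = v / stride_length
f = 2.03 / 1.29
f = 1.5736


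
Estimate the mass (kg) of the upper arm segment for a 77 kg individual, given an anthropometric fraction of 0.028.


m_segment = body_mass * fraction
m_segment = 77 * 0.028
m_segment = 2.1560


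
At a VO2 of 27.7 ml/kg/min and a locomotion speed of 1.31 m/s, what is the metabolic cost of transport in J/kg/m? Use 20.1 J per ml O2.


Power per kg = VO2 * 20.1 / 60
Power per kg = 27.7 * 20.1 / 60 = 9.2795 W/kg
Cost = power_per_kg / speed
Cost = 9.2795 / 1.31
Cost = 7.0836


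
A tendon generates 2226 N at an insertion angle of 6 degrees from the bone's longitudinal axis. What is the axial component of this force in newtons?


F_eff = F_tendon * cos(theta)
theta = 6 deg = 0.1047 rad
cos(theta) = 0.9945
F_eff = 2226 * 0.9945
F_eff = 2213.8057


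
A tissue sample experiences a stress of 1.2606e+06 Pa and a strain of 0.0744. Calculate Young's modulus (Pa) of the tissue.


E = stress / strain
E = 1.2606e+06 / 0.0744
E = 1.6944e+07


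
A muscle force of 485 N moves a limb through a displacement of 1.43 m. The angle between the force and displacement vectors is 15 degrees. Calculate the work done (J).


W = F * d * cos(theta)
theta = 15 deg = 0.2618 rad
cos(theta) = 0.9659
W = 485 * 1.43 * 0.9659
W = 669.9179


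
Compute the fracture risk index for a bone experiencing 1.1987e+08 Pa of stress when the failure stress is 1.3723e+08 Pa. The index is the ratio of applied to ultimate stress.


FRI = applied / ultimate
FRI = 1.1987e+08 / 1.3723e+08
FRI = 0.8735


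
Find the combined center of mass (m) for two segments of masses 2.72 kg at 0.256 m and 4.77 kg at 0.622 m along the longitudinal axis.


COM = (m1*x1 + m2*x2) / (m1 + m2)
COM = (2.72*0.256 + 4.77*0.622) / (2.72 + 4.77)
Numerator = 3.6633
Denominator = 7.4900
COM = 0.4891


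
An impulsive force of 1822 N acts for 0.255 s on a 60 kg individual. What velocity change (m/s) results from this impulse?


J = F * dt = 1822 * 0.255 = 464.6100 N*s
delta_v = J / m
delta_v = 464.6100 / 60
delta_v = 7.7435


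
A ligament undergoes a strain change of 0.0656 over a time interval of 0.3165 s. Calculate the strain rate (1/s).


strain_rate = delta_strain / delta_t
strain_rate = 0.0656 / 0.3165
strain_rate = 0.2073


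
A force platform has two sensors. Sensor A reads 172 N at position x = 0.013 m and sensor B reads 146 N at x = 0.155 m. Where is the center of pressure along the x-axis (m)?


COP_x = (F1*x1 + F2*x2) / (F1 + F2)
COP_x = (172*0.013 + 146*0.155) / (172 + 146)
Numerator = 24.8660
Denominator = 318
COP_x = 0.0782


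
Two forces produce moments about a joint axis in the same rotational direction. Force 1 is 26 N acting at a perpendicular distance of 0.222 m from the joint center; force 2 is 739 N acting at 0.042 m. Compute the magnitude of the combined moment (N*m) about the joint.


M = F1 * d1 + F2 * d2
M = 26 * 0.222 + 739 * 0.042
M = 5.7720 + 31.0380
M = 36.8100


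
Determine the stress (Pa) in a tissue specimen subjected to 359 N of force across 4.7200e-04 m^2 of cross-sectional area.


stress = F / A
stress = 359 / 4.7200e-04
stress = 760593.2203


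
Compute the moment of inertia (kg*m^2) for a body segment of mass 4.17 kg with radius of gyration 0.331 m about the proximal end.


I = m * k^2
I = 4.17 * 0.331^2
k^2 = 0.1096
I = 0.4569


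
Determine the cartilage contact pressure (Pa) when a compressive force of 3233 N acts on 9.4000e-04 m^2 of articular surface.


P = F / A
P = 3233 / 9.4000e-04
P = 3.4394e+06


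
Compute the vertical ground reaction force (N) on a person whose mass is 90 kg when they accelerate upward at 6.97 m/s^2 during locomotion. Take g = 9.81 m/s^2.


GRF = m * (g + a)
GRF = 90 * (9.81 + 6.97)
GRF = 90 * 16.7800
GRF = 1510.2000


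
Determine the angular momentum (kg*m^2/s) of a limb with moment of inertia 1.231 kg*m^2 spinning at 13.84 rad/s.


L = I * omega
L = 1.231 * 13.84
L = 17.0370


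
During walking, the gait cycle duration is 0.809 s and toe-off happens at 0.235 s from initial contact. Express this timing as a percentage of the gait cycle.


pct = (event_time / cycle_time) * 100
pct = (0.235 / 0.809) * 100
ratio = 0.2905
pct = 29.0482


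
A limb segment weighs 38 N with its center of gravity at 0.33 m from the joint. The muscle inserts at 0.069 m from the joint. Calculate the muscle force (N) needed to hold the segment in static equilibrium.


F_muscle = W * d_load / d_muscle
F_muscle = 38 * 0.33 / 0.069
Numerator = 12.5400
F_muscle = 181.7391


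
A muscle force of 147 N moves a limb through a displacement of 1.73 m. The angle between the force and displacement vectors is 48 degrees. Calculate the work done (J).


W = F * d * cos(theta)
theta = 48 deg = 0.8378 rad
cos(theta) = 0.6691
W = 147 * 1.73 * 0.6691
W = 170.1666


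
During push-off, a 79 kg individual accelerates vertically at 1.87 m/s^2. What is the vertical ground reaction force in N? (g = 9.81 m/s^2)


GRF = m * (g + a)
GRF = 79 * (9.81 + 1.87)
GRF = 79 * 11.6800
GRF = 922.7200


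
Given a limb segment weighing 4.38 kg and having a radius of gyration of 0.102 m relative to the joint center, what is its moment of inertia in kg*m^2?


I = m * k^2
I = 4.38 * 0.102^2
k^2 = 0.0104
I = 0.0456


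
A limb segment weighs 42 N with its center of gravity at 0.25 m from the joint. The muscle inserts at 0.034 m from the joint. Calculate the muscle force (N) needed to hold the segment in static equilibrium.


F_muscle = W * d_load / d_muscle
F_muscle = 42 * 0.25 / 0.034
Numerator = 10.5000
F_muscle = 308.8235


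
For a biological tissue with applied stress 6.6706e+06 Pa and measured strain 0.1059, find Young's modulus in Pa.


E = stress / strain
E = 6.6706e+06 / 0.1059
E = 6.2990e+07


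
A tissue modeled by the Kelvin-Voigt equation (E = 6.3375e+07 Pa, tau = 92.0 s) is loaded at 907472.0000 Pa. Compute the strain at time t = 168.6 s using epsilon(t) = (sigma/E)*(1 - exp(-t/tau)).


epsilon(t) = (sigma/E) * (1 - exp(-t/tau))
sigma/E = 907472.0000 / 6.3375e+07 = 0.0143
exp(-t/tau) = exp(-168.6 / 92.0) = 0.1600
epsilon = 0.0143 * (1 - 0.1600)
epsilon = 0.0120


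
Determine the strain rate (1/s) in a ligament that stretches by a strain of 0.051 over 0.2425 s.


strain_rate = delta_strain / delta_t
strain_rate = 0.051 / 0.2425
strain_rate = 0.2103


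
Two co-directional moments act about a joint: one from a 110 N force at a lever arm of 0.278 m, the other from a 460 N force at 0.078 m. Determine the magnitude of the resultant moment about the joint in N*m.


M = F1 * d1 + F2 * d2
M = 110 * 0.278 + 460 * 0.078
M = 30.5800 + 35.8800
M = 66.4600


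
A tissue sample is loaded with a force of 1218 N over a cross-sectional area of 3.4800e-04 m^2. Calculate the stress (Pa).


stress = F / A
stress = 1218 / 3.4800e-04
stress = 3.5000e+06


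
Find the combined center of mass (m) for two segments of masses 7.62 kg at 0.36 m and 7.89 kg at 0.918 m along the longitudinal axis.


COM = (m1*x1 + m2*x2) / (m1 + m2)
COM = (7.62*0.36 + 7.89*0.918) / (7.62 + 7.89)
Numerator = 9.9862
Denominator = 15.5100
COM = 0.6439


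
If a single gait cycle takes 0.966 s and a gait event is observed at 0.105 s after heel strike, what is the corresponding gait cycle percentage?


pct = (event_time / cycle_time) * 100
pct = (0.105 / 0.966) * 100
ratio = 0.1087
pct = 10.8696


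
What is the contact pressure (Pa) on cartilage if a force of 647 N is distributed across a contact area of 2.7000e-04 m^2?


P = F / A
P = 647 / 2.7000e-04
P = 2.3963e+06


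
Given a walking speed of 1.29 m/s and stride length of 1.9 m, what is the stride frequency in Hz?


f = v / stride_length
f = 1.29 / 1.9
f = 0.6789


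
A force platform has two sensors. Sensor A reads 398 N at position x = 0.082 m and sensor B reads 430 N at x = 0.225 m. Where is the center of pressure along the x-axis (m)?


COP_x = (F1*x1 + F2*x2) / (F1 + F2)
COP_x = (398*0.082 + 430*0.225) / (398 + 430)
Numerator = 129.3860
Denominator = 828
COP_x = 0.1563


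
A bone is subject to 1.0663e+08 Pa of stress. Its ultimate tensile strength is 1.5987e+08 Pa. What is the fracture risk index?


FRI = applied / ultimate
FRI = 1.0663e+08 / 1.5987e+08
FRI = 0.6670


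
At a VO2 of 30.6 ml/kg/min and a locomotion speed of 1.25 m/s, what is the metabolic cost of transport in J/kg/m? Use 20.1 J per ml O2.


Power per kg = VO2 * 20.1 / 60
Power per kg = 30.6 * 20.1 / 60 = 10.2510 W/kg
Cost = power_per_kg / speed
Cost = 10.2510 / 1.25
Cost = 8.2008


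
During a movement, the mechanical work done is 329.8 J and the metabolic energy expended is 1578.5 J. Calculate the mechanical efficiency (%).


eta = (W_mech / E_meta) * 100
eta = (329.8 / 1578.5) * 100
ratio = 0.2089
eta = 20.8933


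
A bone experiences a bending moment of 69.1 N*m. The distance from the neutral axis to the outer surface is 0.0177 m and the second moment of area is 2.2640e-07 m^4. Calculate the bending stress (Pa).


sigma = M * c / I
sigma = 69.1 * 0.0177 / 2.2640e-07
M * c = 1.2231
sigma = 5.4023e+06


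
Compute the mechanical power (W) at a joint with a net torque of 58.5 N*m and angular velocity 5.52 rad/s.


P = M * omega
P = 58.5 * 5.52
P = 322.9200


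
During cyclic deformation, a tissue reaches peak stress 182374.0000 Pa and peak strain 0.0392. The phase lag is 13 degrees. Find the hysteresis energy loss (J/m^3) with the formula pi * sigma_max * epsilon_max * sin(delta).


E_loss = pi * sigma_max * epsilon_max * sin(delta)
delta = 13 deg = 0.2269 rad
sin(delta) = 0.2250
E_loss = pi * 182374.0000 * 0.0392 * 0.2250
E_loss = 5052.2740


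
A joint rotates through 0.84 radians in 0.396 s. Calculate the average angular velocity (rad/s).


omega = delta_theta / delta_t
omega = 0.84 / 0.396
omega = 2.1212


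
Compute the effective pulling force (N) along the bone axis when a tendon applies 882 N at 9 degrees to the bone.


F_eff = F_tendon * cos(theta)
theta = 9 deg = 0.1571 rad
cos(theta) = 0.9877
F_eff = 882 * 0.9877
F_eff = 871.1411


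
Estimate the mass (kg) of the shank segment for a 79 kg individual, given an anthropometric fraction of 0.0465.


m_segment = body_mass * fraction
m_segment = 79 * 0.0465
m_segment = 3.6735


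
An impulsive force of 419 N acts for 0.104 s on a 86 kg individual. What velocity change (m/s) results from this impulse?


J = F * dt = 419 * 0.104 = 43.5760 N*s
delta_v = J / m
delta_v = 43.5760 / 86
delta_v = 0.5067


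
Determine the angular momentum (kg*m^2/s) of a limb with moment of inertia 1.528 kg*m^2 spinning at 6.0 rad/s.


L = I * omega
L = 1.528 * 6.0
L = 9.1680


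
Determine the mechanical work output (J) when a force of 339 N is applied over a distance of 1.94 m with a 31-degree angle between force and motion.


W = F * d * cos(theta)
theta = 31 deg = 0.5411 rad
cos(theta) = 0.8572
W = 339 * 1.94 * 0.8572
W = 563.7246


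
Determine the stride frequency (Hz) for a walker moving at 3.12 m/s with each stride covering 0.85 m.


f = v / stride_length
f = 3.12 / 0.85
f = 3.6706


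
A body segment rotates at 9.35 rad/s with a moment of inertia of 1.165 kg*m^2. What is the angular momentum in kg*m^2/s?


L = I * omega
L = 1.165 * 9.35
L = 10.8927


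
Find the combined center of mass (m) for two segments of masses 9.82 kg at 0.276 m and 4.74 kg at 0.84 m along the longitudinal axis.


COM = (m1*x1 + m2*x2) / (m1 + m2)
COM = (9.82*0.276 + 4.74*0.84) / (9.82 + 4.74)
Numerator = 6.6919
Denominator = 14.5600
COM = 0.4596


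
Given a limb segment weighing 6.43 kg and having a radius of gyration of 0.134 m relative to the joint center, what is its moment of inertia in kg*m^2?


I = m * k^2
I = 6.43 * 0.134^2
k^2 = 0.0180
I = 0.1155


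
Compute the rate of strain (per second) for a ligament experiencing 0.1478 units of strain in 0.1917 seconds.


strain_rate = delta_strain / delta_t
strain_rate = 0.1478 / 0.1917
strain_rate = 0.7710


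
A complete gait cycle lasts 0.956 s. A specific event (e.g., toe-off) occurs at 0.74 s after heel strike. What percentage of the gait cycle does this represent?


pct = (event_time / cycle_time) * 100
pct = (0.74 / 0.956) * 100
ratio = 0.7741
pct = 77.4059


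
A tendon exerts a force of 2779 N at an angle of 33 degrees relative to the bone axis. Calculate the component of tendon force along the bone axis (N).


F_eff = F_tendon * cos(theta)
theta = 33 deg = 0.5760 rad
cos(theta) = 0.8387
F_eff = 2779 * 0.8387
F_eff = 2330.6655


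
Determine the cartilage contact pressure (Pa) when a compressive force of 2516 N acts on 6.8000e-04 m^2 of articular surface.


P = F / A
P = 2516 / 6.8000e-04
P = 3.7000e+06


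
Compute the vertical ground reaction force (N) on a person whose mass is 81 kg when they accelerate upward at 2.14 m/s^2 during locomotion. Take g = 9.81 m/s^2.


GRF = m * (g + a)
GRF = 81 * (9.81 + 2.14)
GRF = 81 * 11.9500
GRF = 967.9500


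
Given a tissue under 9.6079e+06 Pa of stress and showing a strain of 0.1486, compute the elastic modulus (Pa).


E = stress / strain
E = 9.6079e+06 / 0.1486
E = 6.4656e+07


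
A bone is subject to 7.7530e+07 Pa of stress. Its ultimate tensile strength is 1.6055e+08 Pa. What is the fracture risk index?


FRI = applied / ultimate
FRI = 7.7530e+07 / 1.6055e+08
FRI = 0.4829


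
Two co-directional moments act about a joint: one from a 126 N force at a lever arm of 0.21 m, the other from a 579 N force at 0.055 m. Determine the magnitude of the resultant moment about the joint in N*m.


M = F1 * d1 + F2 * d2
M = 126 * 0.21 + 579 * 0.055
M = 26.4600 + 31.8450
M = 58.3050


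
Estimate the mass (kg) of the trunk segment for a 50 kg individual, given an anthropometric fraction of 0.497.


m_segment = body_mass * fraction
m_segment = 50 * 0.497
m_segment = 24.8500


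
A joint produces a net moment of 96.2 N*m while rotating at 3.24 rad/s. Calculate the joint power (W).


P = M * omega
P = 96.2 * 3.24
P = 311.6880


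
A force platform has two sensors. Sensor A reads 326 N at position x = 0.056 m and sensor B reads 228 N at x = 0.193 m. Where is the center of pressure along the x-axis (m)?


COP_x = (F1*x1 + F2*x2) / (F1 + F2)
COP_x = (326*0.056 + 228*0.193) / (326 + 228)
Numerator = 62.2600
Denominator = 554
COP_x = 0.1124


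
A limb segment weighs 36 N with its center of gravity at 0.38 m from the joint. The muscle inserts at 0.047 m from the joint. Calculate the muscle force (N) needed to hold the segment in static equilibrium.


F_muscle = W * d_load / d_muscle
F_muscle = 36 * 0.38 / 0.047
Numerator = 13.6800
F_muscle = 291.0638


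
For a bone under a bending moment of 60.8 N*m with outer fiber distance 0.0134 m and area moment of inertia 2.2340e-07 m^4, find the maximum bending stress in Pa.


sigma = M * c / I
sigma = 60.8 * 0.0134 / 2.2340e-07
M * c = 0.8147
sigma = 3.6469e+06


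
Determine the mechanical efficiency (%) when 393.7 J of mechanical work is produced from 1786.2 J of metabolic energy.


eta = (W_mech / E_meta) * 100
eta = (393.7 / 1786.2) * 100
ratio = 0.2204
eta = 22.0412


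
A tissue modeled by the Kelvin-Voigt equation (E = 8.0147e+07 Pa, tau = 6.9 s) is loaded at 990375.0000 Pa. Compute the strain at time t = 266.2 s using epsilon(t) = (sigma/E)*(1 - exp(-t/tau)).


epsilon(t) = (sigma/E) * (1 - exp(-t/tau))
sigma/E = 990375.0000 / 8.0147e+07 = 0.0124
exp(-t/tau) = exp(-266.2 / 6.9) = 1.7581e-17
epsilon = 0.0124 * (1 - 1.7581e-17)
epsilon = 0.0124


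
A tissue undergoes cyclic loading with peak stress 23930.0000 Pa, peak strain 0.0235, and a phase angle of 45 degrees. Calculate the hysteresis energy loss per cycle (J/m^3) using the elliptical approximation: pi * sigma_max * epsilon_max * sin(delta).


E_loss = pi * sigma_max * epsilon_max * sin(delta)
delta = 45 deg = 0.7854 rad
sin(delta) = 0.7071
E_loss = pi * 23930.0000 * 0.0235 * 0.7071
E_loss = 1249.2387


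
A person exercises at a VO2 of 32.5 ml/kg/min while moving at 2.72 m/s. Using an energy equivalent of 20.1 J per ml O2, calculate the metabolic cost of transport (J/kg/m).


Power per kg = VO2 * 20.1 / 60
Power per kg = 32.5 * 20.1 / 60 = 10.8875 W/kg
Cost = power_per_kg / speed
Cost = 10.8875 / 2.72
Cost = 4.0028


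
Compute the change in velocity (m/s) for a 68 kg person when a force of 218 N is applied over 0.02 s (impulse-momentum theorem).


J = F * dt = 218 * 0.02 = 4.3600 N*s
delta_v = J / m
delta_v = 4.3600 / 68
delta_v = 0.0641


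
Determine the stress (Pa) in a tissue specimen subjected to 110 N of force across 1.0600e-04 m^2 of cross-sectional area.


stress = F / A
stress = 110 / 1.0600e-04
stress = 1.0377e+06


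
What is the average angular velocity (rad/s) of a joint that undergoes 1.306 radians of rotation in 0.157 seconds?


omega = delta_theta / delta_t
omega = 1.306 / 0.157
omega = 8.3185


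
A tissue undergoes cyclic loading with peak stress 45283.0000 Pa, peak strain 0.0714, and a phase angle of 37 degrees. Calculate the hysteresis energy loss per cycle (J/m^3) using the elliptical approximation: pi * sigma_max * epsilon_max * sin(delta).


E_loss = pi * sigma_max * epsilon_max * sin(delta)
delta = 37 deg = 0.6458 rad
sin(delta) = 0.6018
E_loss = pi * 45283.0000 * 0.0714 * 0.6018
E_loss = 6112.8861


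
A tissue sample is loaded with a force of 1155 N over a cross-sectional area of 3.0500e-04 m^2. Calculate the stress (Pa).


stress = F / A
stress = 1155 / 3.0500e-04
stress = 3.7869e+06


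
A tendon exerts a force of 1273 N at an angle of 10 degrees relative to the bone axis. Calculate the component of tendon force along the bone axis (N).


F_eff = F_tendon * cos(theta)
theta = 10 deg = 0.1745 rad
cos(theta) = 0.9848
F_eff = 1273 * 0.9848
F_eff = 1253.6603


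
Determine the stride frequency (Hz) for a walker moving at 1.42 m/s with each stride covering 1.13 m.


f = v / stride_length
f = 1.42 / 1.13
f = 1.2566


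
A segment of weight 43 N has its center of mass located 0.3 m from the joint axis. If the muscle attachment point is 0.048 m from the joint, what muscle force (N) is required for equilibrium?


F_muscle = W * d_load / d_muscle
F_muscle = 43 * 0.3 / 0.048
Numerator = 12.9000
F_muscle = 268.7500


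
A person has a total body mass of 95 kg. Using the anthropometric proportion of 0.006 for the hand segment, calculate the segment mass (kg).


m_segment = body_mass * fraction
m_segment = 95 * 0.006
m_segment = 0.5700


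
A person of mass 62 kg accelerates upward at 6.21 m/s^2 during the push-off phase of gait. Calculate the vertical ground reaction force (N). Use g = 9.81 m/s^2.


GRF = m * (g + a)
GRF = 62 * (9.81 + 6.21)
GRF = 62 * 16.0200
GRF = 993.2400


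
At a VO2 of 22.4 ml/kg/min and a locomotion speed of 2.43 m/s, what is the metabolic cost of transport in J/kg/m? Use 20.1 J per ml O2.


Power per kg = VO2 * 20.1 / 60
Power per kg = 22.4 * 20.1 / 60 = 7.5040 W/kg
Cost = power_per_kg / speed
Cost = 7.5040 / 2.43
Cost = 3.0881


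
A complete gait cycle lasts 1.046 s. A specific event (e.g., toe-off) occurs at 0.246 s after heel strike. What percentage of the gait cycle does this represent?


pct = (event_time / cycle_time) * 100
pct = (0.246 / 1.046) * 100
ratio = 0.2352
pct = 23.5182


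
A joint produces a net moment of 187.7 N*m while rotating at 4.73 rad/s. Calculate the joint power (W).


P = M * omega
P = 187.7 * 4.73
P = 887.8210


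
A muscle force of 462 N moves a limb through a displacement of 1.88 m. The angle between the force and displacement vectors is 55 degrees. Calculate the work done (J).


W = F * d * cos(theta)
theta = 55 deg = 0.9599 rad
cos(theta) = 0.5736
W = 462 * 1.88 * 0.5736
W = 498.1855


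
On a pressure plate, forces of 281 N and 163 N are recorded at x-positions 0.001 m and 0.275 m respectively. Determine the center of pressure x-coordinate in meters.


COP_x = (F1*x1 + F2*x2) / (F1 + F2)
COP_x = (281*0.001 + 163*0.275) / (281 + 163)
Numerator = 45.1060
Denominator = 444
COP_x = 0.1016


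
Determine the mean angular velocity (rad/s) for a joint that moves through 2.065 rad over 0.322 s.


omega = delta_theta / delta_t
omega = 2.065 / 0.322
omega = 6.4130


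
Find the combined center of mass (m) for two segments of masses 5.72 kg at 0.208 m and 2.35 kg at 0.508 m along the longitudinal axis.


COM = (m1*x1 + m2*x2) / (m1 + m2)
COM = (5.72*0.208 + 2.35*0.508) / (5.72 + 2.35)
Numerator = 2.3836
Denominator = 8.0700
COM = 0.2954


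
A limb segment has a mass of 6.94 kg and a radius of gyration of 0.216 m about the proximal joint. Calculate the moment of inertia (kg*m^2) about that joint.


I = m * k^2
I = 6.94 * 0.216^2
k^2 = 0.0467
I = 0.3238


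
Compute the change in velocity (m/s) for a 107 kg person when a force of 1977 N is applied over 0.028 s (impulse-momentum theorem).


J = F * dt = 1977 * 0.028 = 55.3560 N*s
delta_v = J / m
delta_v = 55.3560 / 107
delta_v = 0.5173


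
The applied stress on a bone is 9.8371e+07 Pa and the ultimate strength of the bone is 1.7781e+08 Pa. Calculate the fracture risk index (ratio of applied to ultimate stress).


FRI = applied / ultimate
FRI = 9.8371e+07 / 1.7781e+08
FRI = 0.5532


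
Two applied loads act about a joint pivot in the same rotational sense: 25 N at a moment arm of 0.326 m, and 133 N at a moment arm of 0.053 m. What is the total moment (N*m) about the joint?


M = F1 * d1 + F2 * d2
M = 25 * 0.326 + 133 * 0.053
M = 8.1500 + 7.0490
M = 15.1990


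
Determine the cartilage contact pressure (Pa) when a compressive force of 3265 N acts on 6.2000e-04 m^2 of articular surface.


P = F / A
P = 3265 / 6.2000e-04
P = 5.2661e+06


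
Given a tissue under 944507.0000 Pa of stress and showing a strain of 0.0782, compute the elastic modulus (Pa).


E = stress / strain
E = 944507.0000 / 0.0782
E = 1.2078e+07


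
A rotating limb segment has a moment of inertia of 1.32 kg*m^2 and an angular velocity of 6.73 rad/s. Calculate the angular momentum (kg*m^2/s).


L = I * omega
L = 1.32 * 6.73
L = 8.8836


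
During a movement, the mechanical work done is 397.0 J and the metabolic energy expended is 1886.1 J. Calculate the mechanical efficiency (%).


eta = (W_mech / E_meta) * 100
eta = (397.0 / 1886.1) * 100
ratio = 0.2105
eta = 21.0487


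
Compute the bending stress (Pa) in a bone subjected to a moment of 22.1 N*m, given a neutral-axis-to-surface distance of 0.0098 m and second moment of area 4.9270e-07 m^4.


sigma = M * c / I
sigma = 22.1 * 0.0098 / 4.9270e-07
M * c = 0.2166
sigma = 439577.8364


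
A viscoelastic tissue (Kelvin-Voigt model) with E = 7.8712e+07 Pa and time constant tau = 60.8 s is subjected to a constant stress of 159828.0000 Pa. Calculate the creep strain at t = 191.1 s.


epsilon(t) = (sigma/E) * (1 - exp(-t/tau))
sigma/E = 159828.0000 / 7.8712e+07 = 0.0020
exp(-t/tau) = exp(-191.1 / 60.8) = 0.0431
epsilon = 0.0020 * (1 - 0.0431)
epsilon = 0.0019


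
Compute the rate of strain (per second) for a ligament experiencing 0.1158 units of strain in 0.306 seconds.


strain_rate = delta_strain / delta_t
strain_rate = 0.1158 / 0.306
strain_rate = 0.3784


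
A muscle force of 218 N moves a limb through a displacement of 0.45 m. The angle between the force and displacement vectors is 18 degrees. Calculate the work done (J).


W = F * d * cos(theta)
theta = 18 deg = 0.3142 rad
cos(theta) = 0.9511
W = 218 * 0.45 * 0.9511
W = 93.2986


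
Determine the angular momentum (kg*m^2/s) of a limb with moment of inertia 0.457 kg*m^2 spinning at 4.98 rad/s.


L = I * omega
L = 0.457 * 4.98
L = 2.2759


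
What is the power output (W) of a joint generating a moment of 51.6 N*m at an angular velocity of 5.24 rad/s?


P = M * omega
P = 51.6 * 5.24
P = 270.3840


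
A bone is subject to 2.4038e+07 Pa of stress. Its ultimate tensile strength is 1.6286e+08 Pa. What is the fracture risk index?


FRI = applied / ultimate
FRI = 2.4038e+07 / 1.6286e+08
FRI = 0.1476


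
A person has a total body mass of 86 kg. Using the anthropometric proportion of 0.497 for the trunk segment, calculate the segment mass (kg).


m_segment = body_mass * fraction
m_segment = 86 * 0.497
m_segment = 42.7420


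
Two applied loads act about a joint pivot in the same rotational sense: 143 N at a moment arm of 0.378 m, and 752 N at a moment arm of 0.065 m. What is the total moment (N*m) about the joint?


M = F1 * d1 + F2 * d2
M = 143 * 0.378 + 752 * 0.065
M = 54.0540 + 48.8800
M = 102.9340


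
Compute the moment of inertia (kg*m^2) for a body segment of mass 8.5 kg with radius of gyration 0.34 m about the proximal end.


I = m * k^2
I = 8.5 * 0.34^2
k^2 = 0.1156
I = 0.9826


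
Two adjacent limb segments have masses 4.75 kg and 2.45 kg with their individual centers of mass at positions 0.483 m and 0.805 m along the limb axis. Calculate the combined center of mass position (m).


COM = (m1*x1 + m2*x2) / (m1 + m2)
COM = (4.75*0.483 + 2.45*0.805) / (4.75 + 2.45)
Numerator = 4.2665
Denominator = 7.2000
COM = 0.5926


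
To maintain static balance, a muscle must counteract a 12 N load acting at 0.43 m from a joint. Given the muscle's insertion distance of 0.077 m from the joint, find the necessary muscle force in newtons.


F_muscle = W * d_load / d_muscle
F_muscle = 12 * 0.43 / 0.077
Numerator = 5.1600
F_muscle = 67.0130


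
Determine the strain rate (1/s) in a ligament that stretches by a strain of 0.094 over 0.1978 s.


strain_rate = delta_strain / delta_t
strain_rate = 0.094 / 0.1978
strain_rate = 0.4752


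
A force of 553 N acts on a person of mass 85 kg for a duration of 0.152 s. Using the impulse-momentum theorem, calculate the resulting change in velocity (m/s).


J = F * dt = 553 * 0.152 = 84.0560 N*s
delta_v = J / m
delta_v = 84.0560 / 85
delta_v = 0.9889


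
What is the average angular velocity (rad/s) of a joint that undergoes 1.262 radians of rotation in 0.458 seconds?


omega = delta_theta / delta_t
omega = 1.262 / 0.458
omega = 2.7555


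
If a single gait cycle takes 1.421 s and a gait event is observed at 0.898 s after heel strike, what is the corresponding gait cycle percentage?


pct = (event_time / cycle_time) * 100
pct = (0.898 / 1.421) * 100
ratio = 0.6319
pct = 63.1949


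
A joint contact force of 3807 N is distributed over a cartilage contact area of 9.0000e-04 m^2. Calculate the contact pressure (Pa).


P = F / A
P = 3807 / 9.0000e-04
P = 4.2300e+06


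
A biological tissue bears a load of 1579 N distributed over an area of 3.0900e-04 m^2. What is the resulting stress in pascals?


stress = F / A
stress = 1579 / 3.0900e-04
stress = 5.1100e+06


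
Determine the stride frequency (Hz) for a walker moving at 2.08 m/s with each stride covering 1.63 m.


f = v / stride_length
f = 2.08 / 1.63
f = 1.2761


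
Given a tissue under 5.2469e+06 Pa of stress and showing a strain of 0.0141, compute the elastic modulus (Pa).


E = stress / strain
E = 5.2469e+06 / 0.0141
E = 3.7212e+08


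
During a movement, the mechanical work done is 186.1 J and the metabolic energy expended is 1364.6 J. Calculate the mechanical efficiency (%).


eta = (W_mech / E_meta) * 100
eta = (186.1 / 1364.6) * 100
ratio = 0.1364
eta = 13.6377


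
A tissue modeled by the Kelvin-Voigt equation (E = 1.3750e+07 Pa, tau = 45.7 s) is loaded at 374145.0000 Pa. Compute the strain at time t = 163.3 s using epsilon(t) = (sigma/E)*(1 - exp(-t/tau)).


epsilon(t) = (sigma/E) * (1 - exp(-t/tau))
sigma/E = 374145.0000 / 1.3750e+07 = 0.0272
exp(-t/tau) = exp(-163.3 / 45.7) = 0.0281
epsilon = 0.0272 * (1 - 0.0281)
epsilon = 0.0264


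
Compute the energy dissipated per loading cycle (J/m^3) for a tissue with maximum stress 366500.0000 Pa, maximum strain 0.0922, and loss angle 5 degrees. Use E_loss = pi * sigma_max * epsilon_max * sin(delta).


E_loss = pi * sigma_max * epsilon_max * sin(delta)
delta = 5 deg = 0.0873 rad
sin(delta) = 0.0872
E_loss = pi * 366500.0000 * 0.0922 * 0.0872
E_loss = 9252.3229


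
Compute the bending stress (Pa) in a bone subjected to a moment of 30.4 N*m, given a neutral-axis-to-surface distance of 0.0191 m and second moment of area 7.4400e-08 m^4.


sigma = M * c / I
sigma = 30.4 * 0.0191 / 7.4400e-08
M * c = 0.5806
sigma = 7.8043e+06


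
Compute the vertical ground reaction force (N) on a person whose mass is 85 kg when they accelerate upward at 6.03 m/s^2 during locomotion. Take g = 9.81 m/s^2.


GRF = m * (g + a)
GRF = 85 * (9.81 + 6.03)
GRF = 85 * 15.8400
GRF = 1346.4000


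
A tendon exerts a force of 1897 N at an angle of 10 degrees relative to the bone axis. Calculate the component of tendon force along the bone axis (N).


F_eff = F_tendon * cos(theta)
theta = 10 deg = 0.1745 rad
cos(theta) = 0.9848
F_eff = 1897 * 0.9848
F_eff = 1868.1803


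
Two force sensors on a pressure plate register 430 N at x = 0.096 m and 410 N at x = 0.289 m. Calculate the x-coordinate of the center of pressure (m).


COP_x = (F1*x1 + F2*x2) / (F1 + F2)
COP_x = (430*0.096 + 410*0.289) / (430 + 410)
Numerator = 159.7700
Denominator = 840
COP_x = 0.1902


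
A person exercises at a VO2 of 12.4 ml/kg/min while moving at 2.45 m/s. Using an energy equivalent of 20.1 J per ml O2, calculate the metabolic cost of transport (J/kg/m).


Power per kg = VO2 * 20.1 / 60
Power per kg = 12.4 * 20.1 / 60 = 4.1540 W/kg
Cost = power_per_kg / speed
Cost = 4.1540 / 2.45
Cost = 1.6955


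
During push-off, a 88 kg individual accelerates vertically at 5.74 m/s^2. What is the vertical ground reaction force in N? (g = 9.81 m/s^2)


GRF = m * (g + a)
GRF = 88 * (9.81 + 5.74)
GRF = 88 * 15.5500
GRF = 1368.4000


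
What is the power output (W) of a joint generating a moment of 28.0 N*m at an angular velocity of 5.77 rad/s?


P = M * omega
P = 28.0 * 5.77
P = 161.5600


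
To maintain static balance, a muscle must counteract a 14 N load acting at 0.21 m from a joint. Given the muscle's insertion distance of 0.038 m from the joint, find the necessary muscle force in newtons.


F_muscle = W * d_load / d_muscle
F_muscle = 14 * 0.21 / 0.038
Numerator = 2.9400
F_muscle = 77.3684


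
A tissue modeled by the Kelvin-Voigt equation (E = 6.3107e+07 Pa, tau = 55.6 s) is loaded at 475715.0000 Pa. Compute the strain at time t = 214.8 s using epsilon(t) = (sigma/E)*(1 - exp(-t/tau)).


epsilon(t) = (sigma/E) * (1 - exp(-t/tau))
sigma/E = 475715.0000 / 6.3107e+07 = 0.0075
exp(-t/tau) = exp(-214.8 / 55.6) = 0.0210
epsilon = 0.0075 * (1 - 0.0210)
epsilon = 0.0074


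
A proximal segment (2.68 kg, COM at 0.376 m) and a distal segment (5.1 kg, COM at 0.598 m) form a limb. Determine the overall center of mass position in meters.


COM = (m1*x1 + m2*x2) / (m1 + m2)
COM = (2.68*0.376 + 5.1*0.598) / (2.68 + 5.1)
Numerator = 4.0575
Denominator = 7.7800
COM = 0.5215


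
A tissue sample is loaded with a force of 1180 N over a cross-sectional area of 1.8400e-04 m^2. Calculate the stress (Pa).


stress = F / A
stress = 1180 / 1.8400e-04
stress = 6.4130e+06


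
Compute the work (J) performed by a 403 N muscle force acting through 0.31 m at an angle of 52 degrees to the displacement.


W = F * d * cos(theta)
theta = 52 deg = 0.9076 rad
cos(theta) = 0.6157
W = 403 * 0.31 * 0.6157
W = 76.9146


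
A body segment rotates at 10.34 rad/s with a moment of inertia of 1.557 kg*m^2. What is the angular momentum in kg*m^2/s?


L = I * omega
L = 1.557 * 10.34
L = 16.0994


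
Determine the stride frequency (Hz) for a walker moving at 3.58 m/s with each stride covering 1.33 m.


f = v / stride_length
f = 3.58 / 1.33
f = 2.6917


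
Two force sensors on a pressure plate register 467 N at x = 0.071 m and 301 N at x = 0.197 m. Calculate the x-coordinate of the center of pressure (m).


COP_x = (F1*x1 + F2*x2) / (F1 + F2)
COP_x = (467*0.071 + 301*0.197) / (467 + 301)
Numerator = 92.4540
Denominator = 768
COP_x = 0.1204


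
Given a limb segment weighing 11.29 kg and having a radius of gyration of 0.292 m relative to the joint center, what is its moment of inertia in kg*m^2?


I = m * k^2
I = 11.29 * 0.292^2
k^2 = 0.0853
I = 0.9626


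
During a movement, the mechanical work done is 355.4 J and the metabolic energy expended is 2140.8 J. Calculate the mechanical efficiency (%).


eta = (W_mech / E_meta) * 100
eta = (355.4 / 2140.8) * 100
ratio = 0.1660
eta = 16.6013


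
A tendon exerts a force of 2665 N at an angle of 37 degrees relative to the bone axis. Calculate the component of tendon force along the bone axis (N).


F_eff = F_tendon * cos(theta)
theta = 37 deg = 0.6458 rad
cos(theta) = 0.7986
F_eff = 2665 * 0.7986
F_eff = 2128.3636


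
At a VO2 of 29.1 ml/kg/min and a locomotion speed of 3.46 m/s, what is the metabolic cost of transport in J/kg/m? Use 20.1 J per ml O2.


Power per kg = VO2 * 20.1 / 60
Power per kg = 29.1 * 20.1 / 60 = 9.7485 W/kg
Cost = power_per_kg / speed
Cost = 9.7485 / 3.46
Cost = 2.8175


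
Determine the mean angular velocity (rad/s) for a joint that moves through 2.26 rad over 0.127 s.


omega = delta_theta / delta_t
omega = 2.26 / 0.127
omega = 17.7953


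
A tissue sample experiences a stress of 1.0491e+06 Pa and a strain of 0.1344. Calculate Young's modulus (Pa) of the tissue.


E = stress / strain
E = 1.0491e+06 / 0.1344
E = 7.8058e+06


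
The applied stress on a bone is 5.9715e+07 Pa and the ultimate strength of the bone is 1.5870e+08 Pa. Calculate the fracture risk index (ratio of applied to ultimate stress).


FRI = applied / ultimate
FRI = 5.9715e+07 / 1.5870e+08
FRI = 0.3763


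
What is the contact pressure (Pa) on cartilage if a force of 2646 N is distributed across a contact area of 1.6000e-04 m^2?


P = F / A
P = 2646 / 1.6000e-04
P = 1.6537e+07


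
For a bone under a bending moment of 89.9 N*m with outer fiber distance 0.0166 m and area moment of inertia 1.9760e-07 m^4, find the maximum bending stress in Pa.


sigma = M * c / I
sigma = 89.9 * 0.0166 / 1.9760e-07
M * c = 1.4923
sigma = 7.5523e+06


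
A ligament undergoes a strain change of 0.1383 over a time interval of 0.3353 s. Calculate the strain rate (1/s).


strain_rate = delta_strain / delta_t
strain_rate = 0.1383 / 0.3353
strain_rate = 0.4125


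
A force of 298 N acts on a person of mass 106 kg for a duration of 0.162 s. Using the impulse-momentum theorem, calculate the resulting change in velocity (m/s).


J = F * dt = 298 * 0.162 = 48.2760 N*s
delta_v = J / m
delta_v = 48.2760 / 106
delta_v = 0.4554


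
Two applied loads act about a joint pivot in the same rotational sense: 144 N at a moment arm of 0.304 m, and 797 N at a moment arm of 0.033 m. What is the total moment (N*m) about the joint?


M = F1 * d1 + F2 * d2
M = 144 * 0.304 + 797 * 0.033
M = 43.7760 + 26.3010
M = 70.0770


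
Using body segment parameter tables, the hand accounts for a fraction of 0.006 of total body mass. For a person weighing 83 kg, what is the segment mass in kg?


m_segment = body_mass * fraction
m_segment = 83 * 0.006
m_segment = 0.4980
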